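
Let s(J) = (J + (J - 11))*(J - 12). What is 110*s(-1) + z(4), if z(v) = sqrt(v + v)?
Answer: 18590 + 2*sqrt(2) ≈ 18593.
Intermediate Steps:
s(J) = (-12 + J)*(-11 + 2*J) (s(J) = (J + (-11 + J))*(-12 + J) = (-11 + 2*J)*(-12 + J) = (-12 + J)*(-11 + 2*J))
z(v) = sqrt(2)*sqrt(v) (z(v) = sqrt(2*v) = sqrt(2)*sqrt(v))
110*s(-1) + z(4) = 110*(132 - 35*(-1) + 2*(-1)**2) + sqrt(2)*sqrt(4) = 110*(132 + 35 + 2*1) + sqrt(2)*2 = 110*(132 + 35 + 2) + 2*sqrt(2) = 110*169 + 2*sqrt(2) = 18590 + 2*sqrt(2)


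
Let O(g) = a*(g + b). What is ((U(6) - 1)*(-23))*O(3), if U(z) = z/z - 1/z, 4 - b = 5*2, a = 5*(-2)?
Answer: 115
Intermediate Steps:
a = -10
b = -6 (b = 4 - 5*2 = 4 - 1*10 = 4 - 10 = -6)
U(z) = 1 - 1/z
O(g) = 60 - 10*g (O(g) = -10*(g - 6) = -10*(-6 + g) = 60 - 10*g)
((U(6) - 1)*(-23))*O(3) = (((-1 + 6)/6 - 1)*(-23))*(60 - 10*3) = (((1/6)*5 - 1)*(-23))*(60 - 30) = ((5/6 - 1)*(-23))*30 = -1/6*(-23)*30 = (23/6)*30 = 115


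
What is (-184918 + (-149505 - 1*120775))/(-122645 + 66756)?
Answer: 455198/55889 ≈ 8.1447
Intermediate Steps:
(-184918 + (-149505 - 1*120775))/(-122645 + 66756) = (-184918 + (-149505 - 120775))/(-55889) = (-184918 - 270280)*(-1/55889) = -455198*(-1/55889) = 455198/55889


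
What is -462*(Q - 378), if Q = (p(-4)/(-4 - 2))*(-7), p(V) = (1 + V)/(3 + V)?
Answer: 173019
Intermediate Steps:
p(V) = (1 + V)/(3 + V)
Q = 7/2 (Q = (((1 - 4)/(3 - 4))/(-4 - 2))*(-7) = ((-3/(-1))/(-6))*(-7) = (-1*(-3)*(-⅙))*(-7) = (3*(-⅙))*(-7) = -½*(-7) = 7/2 ≈ 3.5000)
-462*(Q - 378) = -462*(7/2 - 378) = -462*(-749/2) = 173019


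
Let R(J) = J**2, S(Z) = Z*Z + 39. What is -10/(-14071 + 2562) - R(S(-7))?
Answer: -89125686/11509 ≈ -7744.0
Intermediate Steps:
S(Z) = 39 + Z**2 (S(Z) = Z**2 + 39 = 39 + Z**2)
-10/(-14071 + 2562) - R(S(-7)) = -10/(-14071 + 2562) - (39 + (-7)**2)**2 = -10/(-11509) - (39 + 49)**2 = -1/11509*(-10) - 1*88**2 = 10/11509 - 1*7744 = 10/11509 - 7744 = -89125686/11509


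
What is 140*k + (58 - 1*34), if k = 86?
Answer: 12064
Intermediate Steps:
140*k + (58 - 1*34) = 140*86 + (58 - 1*34) = 12040 + (58 - 34) = 12040 + 24 = 12064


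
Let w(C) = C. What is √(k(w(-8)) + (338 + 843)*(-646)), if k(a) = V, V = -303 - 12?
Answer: I*√763241 ≈ 873.64*I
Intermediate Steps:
V = -315
k(a) = -315
√(k(w(-8)) + (338 + 843)*(-646)) = √(-315 + (338 + 843)*(-646)) = √(-315 + 1181*(-646)) = √(-315 - 762926) = √(-763241) = I*√763241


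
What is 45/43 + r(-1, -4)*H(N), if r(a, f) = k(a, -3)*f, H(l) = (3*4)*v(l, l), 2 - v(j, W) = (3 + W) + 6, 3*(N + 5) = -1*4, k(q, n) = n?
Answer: -4083/43 ≈ -94.953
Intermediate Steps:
N = -19/3 (N = -5 + (-1*4)/3 = -5 + (1/3)*(-4) = -5 - 4/3 = -19/3 ≈ -6.3333)
v(j, W) = -7 - W (v(j, W) = 2 - ((3 + W) + 6) = 2 - (9 + W) = 2 + (-9 - W) = -7 - W)
H(l) = -84 - 12*l (H(l) = (3*4)*(-7 - l) = 12*(-7 - l) = -84 - 12*l)
r(a, f) = -3*f
45/43 + r(-1, -4)*H(N) = 45/43 + (-3*(-4))*(-84 - 12*(-19/3)) = 45*(1/43) + 12*(-84 + 76) = 45/43 + 12*(-8) = 45/43 - 96 = -4083/43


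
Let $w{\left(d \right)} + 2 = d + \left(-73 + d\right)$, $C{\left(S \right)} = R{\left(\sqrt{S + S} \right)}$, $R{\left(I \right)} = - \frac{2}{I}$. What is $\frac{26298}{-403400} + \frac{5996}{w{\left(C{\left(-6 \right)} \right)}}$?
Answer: $- \frac{272335411971}{3404494300} - \frac{11992 i \sqrt{3}}{16879} \approx -79.993 - 1.2306 i$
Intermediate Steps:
$C{\left(S \right)} = - \frac{\sqrt{2}}{\sqrt{S}}$ ($C{\left(S \right)} = - \frac{2}{\sqrt{S + S}} = - \frac{2}{\sqrt{2 S}} = - \frac{2}{\sqrt{2} \sqrt{S}} = - 2 \frac{\sqrt{2}}{2 \sqrt{S}} = - \frac{\sqrt{2}}{\sqrt{S}}$)
$w{\left(d \right)} = -75 + 2 d$ ($w{\left(d \right)} = -2 + \left(d + \left(-73 + d\right)\right) = -2 + \left(-73 + 2 d\right) = -75 + 2 d$)
$\frac{26298}{-403400} + \frac{5996}{w{\left(C{\left(-6 \right)} \right)}} = \frac{26298}{-403400} + \frac{5996}{-75 + 2 \left(- \frac{\sqrt{2}}{i \sqrt{6}}\right)} = 26298 \left(- \frac{1}{403400}\right) + \frac{5996}{-75 + 2 \left(- \sqrt{2} \left(- \frac{i \sqrt{6}}{6}\right)\right)} = - \frac{13149}{201700} + \frac{5996}{-75 + 2 \frac{i \sqrt{3}}{3}} = - \frac{13149}{201700} + \frac{5996}{-75 + \frac{2 i \sqrt{3}}{3}}$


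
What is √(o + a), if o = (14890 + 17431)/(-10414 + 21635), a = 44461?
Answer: 3*√12694976362/1603 ≈ 210.86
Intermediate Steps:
o = 32321/11221 ≈ 2.8804
√(o + a) = √(32321/11221 + 44461) = √(498929202/11221) = 3*√12694976362/1603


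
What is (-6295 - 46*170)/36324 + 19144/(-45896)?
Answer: -55967029/69463596 ≈ -0.80570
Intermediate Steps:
(-6295 - 46*170)/36324 + 19144/(-45896) = (-6295 - 1*7820)*(1/36324) + 19144*(-1/45896) = (-6295 - 7820)*(1/36324) - 2393/5737 = -14115*1/36324 - 2393/5737 = -4705/12108 - 2393/5737 = -55967029/69463596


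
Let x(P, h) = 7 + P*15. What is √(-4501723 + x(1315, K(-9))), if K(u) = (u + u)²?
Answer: 3*I*√497999 ≈ 2117.1*I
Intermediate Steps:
K(u) = 4*u² (K(u) = (2*u)² = 4*u²)
x(P, h) = 7 + 15*P
√(-4501723 + x(1315, K(-9))) = √(-4501723 + (7 + 15*1315)) = √(-4501723 + (7 + 19725)) = √(-4501723 + 19732) = √(-4481991) = 3*I*√497999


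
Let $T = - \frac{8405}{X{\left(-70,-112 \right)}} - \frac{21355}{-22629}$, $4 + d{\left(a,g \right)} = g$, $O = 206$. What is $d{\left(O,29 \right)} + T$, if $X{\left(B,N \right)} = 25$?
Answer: $- \frac{35103949}{113145} \approx -310.26$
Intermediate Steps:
$d{\left(a,g \right)} = -4 + g$
$T = - \frac{37932574}{113145}$ ($T = - \frac{8405}{25} - \frac{21355}{-22629} = \left(-8405\right) \frac{1}{25} - - \frac{21355}{22629} = - \frac{1681}{5} + \frac{21355}{22629} = - \frac{37932574}{113145} \approx -335.26$)
$d{\left(O,29 \right)} + T = \left(-4 + 29\right) - \frac{37932574}{113145} = 25 - \frac{37932574}{113145} = - \frac{35103949}{113145}$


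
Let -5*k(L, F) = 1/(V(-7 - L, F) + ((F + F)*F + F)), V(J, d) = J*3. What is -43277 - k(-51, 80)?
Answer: -2815601619/65060 ≈ -43277.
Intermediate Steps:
V(J, d) = 3*J
k(L, F) = -1/(5*(-21 + F - 3*L + 2*F**2)) (k(L, F) = -1/(5*(3*(-7 - L) + ((F + F)*F + F))) = -1/(5*((-21 - 3*L) + ((2*F)*F + F))) = -1/(5*((-21 - 3*L) + (2*F**2 + F))) = -1/(5*((-21 - 3*L) + (F + 2*F**2))) = -1/(5*(-21 + F - 3*L + 2*F**2)))
-43277 - k(-51, 80) = -43277 - (-1)/(-105 - 15*(-51) + 5*80 + 10*80**2) = -43277 - (-1)/(-105 + 765 + 400 + 10*6400) = -43277 - (-1)/(-105 + 765 + 400 + 64000) = -43277 - (-1)/65060 = -43277 - 1*(-1/65060) = -43277 + 1/65060 = -2815601619/65060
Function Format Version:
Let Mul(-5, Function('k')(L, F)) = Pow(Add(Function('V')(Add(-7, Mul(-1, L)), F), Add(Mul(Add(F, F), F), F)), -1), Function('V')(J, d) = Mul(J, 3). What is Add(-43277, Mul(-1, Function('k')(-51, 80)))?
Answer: Rational(-2815601619, 65060) ≈ -43277.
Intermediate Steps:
Function('V')(J, d) = Mul(3, J)
Function('k')(L, F) = Mul(Rational(-1, 5), Pow(Add(-21, F, Mul(-3, L), Mul(2, Pow(F, 2))), -1)) (Function('k')(L, F) = Mul(Rational(-1, 5), Pow(Add(Mul(3, Add(-7, Mul(-1, L))), Add(Mul(Add(F, F), F), F)), -1)) = Mul(Rational(-1, 5), Pow(Add(Add(-21, Mul(-3, L)), Add(Mul(Mul(2, F), F), F)), -1)) = Mul(Rational(-1, 5), Pow(Add(Add(-21, Mul(-3, L)), Add(Mul(2, Pow(F, 2)), F)), -1)) = Mul(Rational(-1, 5), Pow(Add(Add(-21, Mul(-3, L)), Add(F, Mul(2, Pow(F, 2)))), -1)) = Mul(Rational(-1, 5), Pow(Add(-21, F, Mul(-3, L), Mul(2, Pow(F, 2))), -1)))
Add(-43277, Mul(-1, Function('k')(-51, 80))) = Add(-43277, Mul(-1, Mul(-1, Pow(Add(-105, Mul(-15, -51), Mul(5, 80), Mul(10, Pow(80, 2))), -1)))) = Add(-43277, Mul(-1, Mul(-1, Pow(Add(-105, 765, 400, Mul(10, 6400)), -1)))) = Add(-43277, Mul(-1, Mul(-1, Pow(Add(-105, 765, 400, 64000), -1)))) = Add(-43277, Mul(-1, Mul(-1, Pow(65060, -1)))) = Add(-43277, Mul(-1, Mul(-1, Rational(1, 65060)))) = Add(-43277, Mul(-1, Rational(-1, 65060))) = Add(-43277, Rational(1, 65060)) = Rational(-2815601619, 65060)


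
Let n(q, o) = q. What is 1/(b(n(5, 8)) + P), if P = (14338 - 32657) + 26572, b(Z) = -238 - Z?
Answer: 1/8010 ≈ 0.00012484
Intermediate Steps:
P = 8253 (P = -18319 + 26572 = 8253)
1/(b(n(5, 8)) + P) = 1/((-238 - 1*5) + 8253) = 1/((-238 - 5) + 8253) = 1/(-243 + 8253) = 1/8010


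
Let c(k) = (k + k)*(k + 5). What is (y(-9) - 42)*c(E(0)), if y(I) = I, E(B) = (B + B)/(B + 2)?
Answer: 0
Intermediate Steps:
E(B) = 2*B/(2 + B) (E(B) = (2*B)/(2 + B) = 2*B/(2 + B))
c(k) = 2*k*(5 + k) (c(k) = (2*k)*(5 + k) = 2*k*(5 + k))
(y(-9) - 42)*c(E(0)) = (-9 - 42)*(2*(2*0/(2 + 0))*(5 + 2*0/(2 + 0))) = -102*2*0/2*(5 + 2*0/2) = -102*2*0*(½)*(5 + 2*0*(½)) = -102*0*(5 + 0) = -102*0*5 = -51*0 = 0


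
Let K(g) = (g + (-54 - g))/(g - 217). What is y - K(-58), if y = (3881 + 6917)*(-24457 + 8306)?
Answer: -47959587004/275 ≈ -1.7440e+8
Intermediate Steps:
K(g) = -54/(-217 + g)
y = -174398498 (y = 10798*(-16151) = -174398498)
y - K(-58) = -174398498 - (-54)/(-217 - 58) = -174398498 - (-54)/(-275) = -174398498 - (-54)*(-1)/275 = -174398498 - 1*54/275 = -174398498 - 54/275 = -47959587004/275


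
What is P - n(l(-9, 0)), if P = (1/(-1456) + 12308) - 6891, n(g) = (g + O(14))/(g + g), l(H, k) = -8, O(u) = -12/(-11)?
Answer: 86751745/16016 ≈ 5416.6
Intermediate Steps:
O(u) = 12/11 (O(u) = -12*(-1/11) = 12/11)
n(g) = (12/11 + g)/(2*g) (n(g) = (g + 12/11)/(g + g) = (12/11 + g)/((2*g)) = (12/11 + g)*(1/(2*g)) = (12/11 + g)/(2*g))
P = 7887151/1456 (P = (-1/1456 + 12308) - 6891 = 17920447/1456 - 6891 = 7887151/1456 ≈ 5417.0)
P - n(l(-9, 0)) = 7887151/1456 - (12 + 11*(-8))/(22*(-8)) = 7887151/1456 - (-1)*(12 - 88)/(22*8) = 7887151/1456 - (-1)*(-76)/(22*8) = 7887151/1456 - 1*19/44 = 7887151/1456 - 19/44 = 86751745/16016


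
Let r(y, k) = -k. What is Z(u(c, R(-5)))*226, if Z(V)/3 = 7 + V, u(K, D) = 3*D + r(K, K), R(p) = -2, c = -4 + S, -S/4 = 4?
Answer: 14238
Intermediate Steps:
S = -16 (S = -4*4 = -16)
c = -20 (c = -4 - 16 = -20)
u(K, D) = -K + 3*D (u(K, D) = 3*D - K = -K + 3*D)
Z(V) = 21 + 3*V (Z(V) = 3*(7 + V) = 21 + 3*V)
Z(u(c, R(-5)))*226 = (21 + 3*(-1*(-20) + 3*(-2)))*226 = (21 + 3*(20 - 6))*226 = (21 + 3*14)*226 = (21 + 42)*226 = 63*226 = 14238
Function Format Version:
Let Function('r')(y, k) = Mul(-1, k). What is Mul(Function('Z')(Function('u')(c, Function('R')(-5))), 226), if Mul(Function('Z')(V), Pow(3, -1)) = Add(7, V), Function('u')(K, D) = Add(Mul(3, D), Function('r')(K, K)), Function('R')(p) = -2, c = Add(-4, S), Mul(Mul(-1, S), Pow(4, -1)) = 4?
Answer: 14238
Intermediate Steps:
S = -16 (S = Mul(-4, 4) = -16)
c = -20 (c = Add(-4, -16) = -20)
Function('u')(K, D) = Add(Mul(-1, K), Mul(3, D)) (Function('u')(K, D) = Add(Mul(3, D), Mul(-1, K)) = Add(Mul(-1, K), Mul(3, D)))
Function('Z')(V) = Add(21, Mul(3, V)) (Function('Z')(V) = Mul(3, Add(7, V)) = Add(21, Mul(3, V)))
Mul(Function('Z')(Function('u')(c, Function('R')(-5))), 226) = Mul(Add(21, Mul(3, Add(Mul(-1, -20), Mul(3, -2)))), 226) = Mul(Add(21, Mul(3, Add(20, -6))), 226) = Mul(Add(21, Mul(3, 14)), 226) = Mul(Add(21, 42), 226) = Mul(63, 226) = 14238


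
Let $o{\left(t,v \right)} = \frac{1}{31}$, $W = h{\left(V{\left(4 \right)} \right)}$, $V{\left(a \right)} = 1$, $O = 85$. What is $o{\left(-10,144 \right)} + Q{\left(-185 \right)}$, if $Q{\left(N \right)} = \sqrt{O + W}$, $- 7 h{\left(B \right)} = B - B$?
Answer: $\frac{1}{31} + \sqrt{85} \approx 9.2518$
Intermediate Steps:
$h{\left(B \right)} = 0$ ($h{\left(B \right)} = - \frac{B - B}{7} = \left(- \frac{1}{7}\right) 0 = 0$)
$W = 0$
$Q{\left(N \right)} = \sqrt{85}$ ($Q{\left(N \right)} = \sqrt{85 + 0} = \sqrt{85}$)
$o{\left(t,v \right)} = \frac{1}{31}$
$o{\left(-10,144 \right)} + Q{\left(-185 \right)} = \frac{1}{31} + \sqrt{85}$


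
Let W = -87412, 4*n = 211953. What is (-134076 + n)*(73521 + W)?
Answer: 4505559741/4 ≈ 1.1264e+9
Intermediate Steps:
n = 211953/4 (n = (¼)*211953 = 211953/4 ≈ 52988.)
(-134076 + n)*(73521 + W) = (-134076 + 211953/4)*(73521 - 87412) = -324351/4*(-13891) = 4505559741/4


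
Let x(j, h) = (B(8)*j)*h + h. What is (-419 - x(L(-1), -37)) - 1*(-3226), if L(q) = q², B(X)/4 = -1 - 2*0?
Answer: 2696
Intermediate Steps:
B(X) = -4 (B(X) = 4*(-1 - 2*0) = 4*(-1 + 0) = 4*(-1) = -4)
x(j, h) = h - 4*h*j (x(j, h) = (-4*j)*h + h = -4*h*j + h = h - 4*h*j)
(-419 - x(L(-1), -37)) - 1*(-3226) = (-419 - (-37)*(1 - 4*(-1)²)) - 1*(-3226) = (-419 - (-37)*(1 - 4*1)) + 3226 = (-419 - (-37)*(1 - 4)) + 3226 = (-419 - (-37)*(-3)) + 3226 = (-419 - 1*111) + 3226 = (-419 - 111) + 3226 = -530 + 3226 = 2696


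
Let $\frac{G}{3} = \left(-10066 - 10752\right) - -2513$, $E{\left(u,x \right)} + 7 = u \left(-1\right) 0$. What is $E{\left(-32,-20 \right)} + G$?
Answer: $-54922$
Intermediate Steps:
$E{\left(u,x \right)} = -7$ ($E{\left(u,x \right)} = -7 + u \left(-1\right) 0 = -7 + - u 0 = -7 + 0 = -7$)
$G = -54915$ ($G = 3 \left(\left(-10066 - 10752\right) - -2513\right) = 3 \left(\left(-10066 - 10752\right) + 2513\right) = 3 \left(-20818 + 2513\right) = 3 \left(-18305\right) = -54915$)
$E{\left(-32,-20 \right)} + G = -7 - 54915 = -54922$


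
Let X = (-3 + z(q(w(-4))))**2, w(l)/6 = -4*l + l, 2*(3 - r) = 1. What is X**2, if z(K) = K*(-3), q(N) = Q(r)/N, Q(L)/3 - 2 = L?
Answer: 10556001/65536 ≈ 161.07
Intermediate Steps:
r = 5/2 (r = 3 - 1/2*1 = 3 - 1/2 = 5/2 ≈ 2.5000)
Q(L) = 6 + 3*L
w(l) = -18*l (w(l) = 6*(-4*l + l) = 6*(-3*l) = -18*l)
q(N) = 27/(2*N) (q(N) = (6 + 3*(5/2))/N = (6 + 15/2)/N = 27/(2*N))
z(K) = -3*K
X = 3249/256 (X = (-3 - 81/(2*((-18*(-4)))))**2 = (-3 - 81/(2*72))**2 = (-3 - 3*3/16)**2 = (-3 - 9/16)**2 = (-57/16)**2 = 3249/256 ≈ 12.691)
X**2 = (3249/256)**2 = 10556001/65536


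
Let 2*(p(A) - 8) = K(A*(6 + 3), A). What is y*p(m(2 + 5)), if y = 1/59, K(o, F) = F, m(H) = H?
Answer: 23/118 ≈ 0.19492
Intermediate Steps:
p(A) = 8 + A/2
y = 1/59 ≈ 0.016949
y*p(m(2 + 5)) = (8 + (2 + 5)/2)/59 = (8 + (½)*7)/59 = (8 + 7/2)/59 = (1/59)*(23/2) = 23/118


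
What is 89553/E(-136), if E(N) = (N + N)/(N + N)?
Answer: 89553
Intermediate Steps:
E(N) = 1 (E(N) = (2*N)/((2*N)) = (2*N)*(1/(2*N)) = 1)
89553/E(-136) = 89553/1 = 89553*1 = 89553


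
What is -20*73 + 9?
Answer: -1451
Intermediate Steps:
-20*73 + 9 = -1460 + 9 = -1451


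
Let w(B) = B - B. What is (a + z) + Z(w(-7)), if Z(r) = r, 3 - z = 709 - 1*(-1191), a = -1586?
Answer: -3483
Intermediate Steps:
w(B) = 0
z = -1897 (z = 3 - (709 - 1*(-1191)) = 3 - (709 + 1191) = 3 - 1*1900 = 3 - 1900 = -1897)
(a + z) + Z(w(-7)) = (-1586 - 1897) + 0 = -3483 + 0 = -3483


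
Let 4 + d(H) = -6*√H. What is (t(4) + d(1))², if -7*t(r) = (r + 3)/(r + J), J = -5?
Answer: 81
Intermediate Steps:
d(H) = -4 - 6*√H
t(r) = -(3 + r)/(7*(-5 + r)) (t(r) = -(r + 3)/(7*(r - 5)) = -(3 + r)/(7*(-5 + r)))
(t(4) + d(1))² = ((-3 - 1*4)/(7*(-5 + 4)) + (-4 - 6*√1))² = ((⅐)*(-3 - 4)/(-1) + (-4 - 6*1))² = ((⅐)*(-1)*(-7) + (-4 - 6))² = (1 - 10)² = (-9)² = 81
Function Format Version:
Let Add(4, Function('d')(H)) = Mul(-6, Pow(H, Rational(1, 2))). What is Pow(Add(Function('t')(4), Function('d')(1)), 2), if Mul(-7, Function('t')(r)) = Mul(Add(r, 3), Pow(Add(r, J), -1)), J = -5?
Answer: 81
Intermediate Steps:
Function('d')(H) = Add(-4, Mul(-6, Pow(H, Rational(1, 2))))
Function('t')(r) = Mul(Rational(-1, 7), Pow(Add(-5, r), -1), Add(3, r)) (Function('t')(r) = Mul(Rational(-1, 7), Mul(Add(r, 3), Pow(Add(r, -5), -1))) = Mul(Rational(-1, 7), Mul(Add(3, r), Pow(Add(-5, r), -1))) = Mul(Rational(-1, 7), Mul(Pow(Add(-5, r), -1), Add(3, r))) = Mul(Rational(-1, 7), Pow(Add(-5, r), -1), Add(3, r)))
Pow(Add(Function('t')(4), Function('d')(1)), 2) = Pow(Add(Mul(Rational(1, 7), Pow(Add(-5, 4), -1), Add(-3, Mul(-1, 4))), Add(-4, Mul(-6, Pow(1, Rational(1, 2))))), 2) = Pow(Add(Mul(Rational(1, 7), Pow(-1, -1), Add(-3, -4)), Add(-4, Mul(-6, 1))), 2) = Pow(Add(Mul(Rational(1, 7), -1, -7), Add(-4, -6)), 2) = Pow(Add(1, -10), 2) = Pow(-9, 2) = 81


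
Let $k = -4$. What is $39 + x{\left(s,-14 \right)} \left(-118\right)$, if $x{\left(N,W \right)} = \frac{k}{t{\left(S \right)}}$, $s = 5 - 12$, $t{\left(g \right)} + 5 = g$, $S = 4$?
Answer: $-433$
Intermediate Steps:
$t{\left(g \right)} = -5 + g$
$s = -7$ ($s = 5 - 12 = -7$)
$x{\left(N,W \right)} = 4$ ($x{\left(N,W \right)} = - \frac{4}{-5 + 4} = - \frac{4}{-1} = \left(-4\right) \left(-1\right) = 4$)
$39 + x{\left(s,-14 \right)} \left(-118\right) = 39 + 4 \left(-118\right) = 39 - 472 = -433$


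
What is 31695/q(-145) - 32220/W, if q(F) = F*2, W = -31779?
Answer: -22175369/204798 ≈ -108.28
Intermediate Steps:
q(F) = 2*F
31695/q(-145) - 32220/W = 31695/((2*(-145))) - 32220/(-31779) = 31695/(-290) - 32220*(-1/31779) = 31695*(-1/290) + 3580/3531 = -6339/58 + 3580/3531 = -22175369/204798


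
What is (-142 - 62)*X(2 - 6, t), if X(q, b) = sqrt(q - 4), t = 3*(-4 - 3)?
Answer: -408*I*sqrt(2) ≈ -577.0*I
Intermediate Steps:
t = -21 (t = 3*(-7) = -21)
X(q, b) = sqrt(-4 + q)
(-142 - 62)*X(2 - 6, t) = (-142 - 62)*sqrt(-4 + (2 - 6)) = -204*sqrt(-4 - 4) = -408*I*sqrt(2)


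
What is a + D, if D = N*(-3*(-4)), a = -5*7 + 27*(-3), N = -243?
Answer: -3032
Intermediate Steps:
a = -116 (a = -35 - 81 = -116)
D = -2916 (D = -(-729)*(-4) = -243*12 = -2916)
a + D = -116 - 2916 = -3032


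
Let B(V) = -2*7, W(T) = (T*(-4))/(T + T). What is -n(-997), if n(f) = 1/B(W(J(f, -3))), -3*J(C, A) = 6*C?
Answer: 1/14 ≈ 0.071429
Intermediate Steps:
J(C, A) = -2*C
W(T) = -2 (W(T) = (-4*T)/((2*T)) = (-4*T)*(1/(2*T)) = -2)
B(V) = -14
n(f) = -1/14 (n(f) = 1/(-14) = -1/14)
-n(-997) = -1*(-1/14) = 1/14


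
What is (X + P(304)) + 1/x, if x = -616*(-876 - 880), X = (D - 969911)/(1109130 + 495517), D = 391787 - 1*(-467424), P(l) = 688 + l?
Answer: 156521325203541/157794567392 ≈ 991.93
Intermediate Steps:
D = 859211 (D = 391787 + 467424 = 859211)
X = -110700/1604647 (X = (859211 - 969911)/(1109130 + 495517) = -110700/1604647 ≈ -0.068987)
x = 1081696 (x = -616*(-1756) = 1081696)
(X + P(304)) + 1/x = (-110700/1604647 + (688 + 304)) + 1/1081696 = (-110700/1604647 + 992) + 1/1081696 = 1591699124/1604647 + 1/1081696 = 156521325203541/157794567392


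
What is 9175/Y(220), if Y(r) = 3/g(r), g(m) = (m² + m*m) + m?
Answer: 296719500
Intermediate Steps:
g(m) = m + 2*m² (g(m) = (m² + m²) + m = 2*m² + m = m + 2*m²)
Y(r) = 3/(r*(1 + 2*r)) (Y(r) = 3/((r*(1 + 2*r))) = 3*(1/(r*(1 + 2*r))) = 3/(r*(1 + 2*r)))
9175/Y(220) = 9175/((3/(220*(1 + 2*220)))) = 9175/((3*(1/220)/(1 + 440))) = 9175/((3*(1/220)/441)) = 9175/((3*(1/220)*(1/441))) = 9175/(1/32340) = 9175*32340 = 296719500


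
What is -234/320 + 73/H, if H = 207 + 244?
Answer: -41087/72160 ≈ -0.56939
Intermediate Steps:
H = 451
-234/320 + 73/H = -234/320 + 73/451 = -234*1/320 + 73*(1/451) = -117/160 + 73/451 = -41087/72160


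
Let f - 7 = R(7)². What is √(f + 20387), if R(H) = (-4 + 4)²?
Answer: 3*√2266 ≈ 142.81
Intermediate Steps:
R(H) = 0 (R(H) = 0² = 0)
f = 7 (f = 7 + 0² = 7 + 0 = 7)
√(f + 20387) = √(7 + 20387) = √20394 = 3*√2266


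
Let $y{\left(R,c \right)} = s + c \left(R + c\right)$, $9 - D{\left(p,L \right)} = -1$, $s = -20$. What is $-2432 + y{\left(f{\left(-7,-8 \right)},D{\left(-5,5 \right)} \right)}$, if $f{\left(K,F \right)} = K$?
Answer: $-2422$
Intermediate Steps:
$D{\left(p,L \right)} = 10$ ($D{\left(p,L \right)} = 9 - -1 = 9 + 1 = 10$)
$y{\left(R,c \right)} = -20 + c \left(R + c\right)$
$-2432 + y{\left(f{\left(-7,-8 \right)},D{\left(-5,5 \right)} \right)} = -2432 - \left(90 - 100\right) = -2432 - -10 = -2432 + 10 = -2422$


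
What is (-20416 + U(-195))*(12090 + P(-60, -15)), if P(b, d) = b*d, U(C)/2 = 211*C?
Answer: -1334150940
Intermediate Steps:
U(C) = 422*C (U(C) = 2*(211*C) = 422*C)
(-20416 + U(-195))*(12090 + P(-60, -15)) = (-20416 + 422*(-195))*(12090 - 60*(-15)) = (-20416 - 82290)*(12090 + 900) = -102706*12990 = -1334150940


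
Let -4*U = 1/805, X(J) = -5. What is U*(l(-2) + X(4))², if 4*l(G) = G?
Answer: -121/12880 ≈ -0.0093944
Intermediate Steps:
U = -1/3220 (U = -¼/805 = -¼*1/805 = -1/3220 ≈ -0.00031056)
l(G) = G/4
U*(l(-2) + X(4))² = -((¼)*(-2) - 5)²/3220 = -(-½ - 5)²/3220 = -(-11/2)²/3220 = -1/3220*121/4 = -121/12880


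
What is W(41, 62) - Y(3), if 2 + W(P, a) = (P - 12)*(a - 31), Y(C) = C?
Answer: 894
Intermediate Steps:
W(P, a) = -2 + (-31 + a)*(-12 + P) (W(P, a) = -2 + (P - 12)*(a - 31) = -2 + (-12 + P)*(-31 + a) = -2 + (-31 + a)*(-12 + P))
W(41, 62) - Y(3) = (370 - 31*41 - 12*62 + 41*62) - 1*3 = (370 - 1271 - 744 + 2542) - 3 = 897 - 3 = 894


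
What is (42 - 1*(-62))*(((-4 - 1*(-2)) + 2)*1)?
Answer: 0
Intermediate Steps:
(42 - 1*(-62))*(((-4 - 1*(-2)) + 2)*1) = (42 + 62)*(((-4 + 2) + 2)*1) = 104*((-2 + 2)*1) = 104*(0*1) = 104*0 = 0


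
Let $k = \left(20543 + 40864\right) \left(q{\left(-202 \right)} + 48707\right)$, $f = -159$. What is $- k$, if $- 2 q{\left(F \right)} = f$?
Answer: $- \frac{5991665211}{2} \approx -2.9958 \cdot 10^{9}$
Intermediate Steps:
$q{\left(F \right)} = \frac{159}{2}$ ($q{\left(F \right)} = \left(- \frac{1}{2}\right) \left(-159\right) = \frac{159}{2}$)
$k = \frac{5991665211}{2}$ ($k = \left(20543 + 40864\right) \left(\frac{159}{2} + 48707\right) = 61407 \cdot \frac{97573}{2} = \frac{5991665211}{2} \approx 2.9958 \cdot 10^{9}$)
$- k = \left(-1\right) \frac{5991665211}{2} = - \frac{5991665211}{2}$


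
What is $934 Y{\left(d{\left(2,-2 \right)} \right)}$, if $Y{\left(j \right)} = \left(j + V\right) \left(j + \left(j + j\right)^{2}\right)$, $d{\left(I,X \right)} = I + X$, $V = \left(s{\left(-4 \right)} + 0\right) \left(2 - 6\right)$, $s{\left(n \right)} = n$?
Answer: $0$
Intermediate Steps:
$V = 16$ ($V = \left(-4 + 0\right) \left(2 - 6\right) = \left(-4\right) \left(-4\right) = 16$)
$Y{\left(j \right)} = \left(16 + j\right) \left(j + 4 j^{2}\right)$ ($Y{\left(j \right)} = \left(j + 16\right) \left(j + \left(j + j\right)^{2}\right) = \left(16 + j\right) \left(j + \left(2 j\right)^{2}\right) = \left(16 + j\right) \left(j + 4 j^{2}\right)$)
$934 Y{\left(d{\left(2,-2 \right)} \right)} = 934 \left(2 - 2\right) \left(16 + 4 \left(2 - 2\right)^{2} + 65 \left(2 - 2\right)\right) = 934 \cdot 0 \left(16 + 4 \cdot 0^{2} + 65 \cdot 0\right) = 934 \cdot 0 \left(16 + 4 \cdot 0 + 0\right) = 934 \cdot 0 \left(16 + 0 + 0\right) = 934 \cdot 0 \cdot 16 = 934 \cdot 0 = 0$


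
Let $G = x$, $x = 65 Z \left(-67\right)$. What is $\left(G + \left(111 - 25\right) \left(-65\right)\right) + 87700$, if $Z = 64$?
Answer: $-196610$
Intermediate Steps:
$x = -278720$ ($x = 65 \cdot 64 \left(-67\right) = 4160 \left(-67\right) = -278720$)
$G = -278720$
$\left(G + \left(111 - 25\right) \left(-65\right)\right) + 87700 = \left(-278720 + \left(111 - 25\right) \left(-65\right)\right) + 87700 = \left(-278720 + 86 \left(-65\right)\right) + 87700 = \left(-278720 - 5590\right) + 87700 = -284310 + 87700 = -196610$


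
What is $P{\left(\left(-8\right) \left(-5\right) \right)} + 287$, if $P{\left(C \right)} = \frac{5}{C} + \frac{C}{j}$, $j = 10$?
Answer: $\frac{2329}{8} \approx 291.13$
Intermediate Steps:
$P{\left(C \right)} = \frac{5}{C} + \frac{C}{10}$
$P{\left(\left(-8\right) \left(-5\right) \right)} + 287 = \left(\frac{5}{\left(-8\right) \left(-5\right)} + \frac{\left(-8\right) \left(-5\right)}{10}\right) + 287 = \left(\frac{5}{40} + \frac{1}{10} \cdot 40\right) + 287 = \left(5 \cdot \frac{1}{40} + 4\right) + 287 = \left(\frac{1}{8} + 4\right) + 287 = \frac{33}{8} + 287 = \frac{2329}{8}$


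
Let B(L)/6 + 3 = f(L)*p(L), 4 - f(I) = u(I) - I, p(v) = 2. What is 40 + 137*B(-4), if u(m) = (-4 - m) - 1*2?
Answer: 862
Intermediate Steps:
u(m) = -6 - m (u(m) = (-4 - m) - 2 = -6 - m)
f(I) = 10 + 2*I (f(I) = 4 - ((-6 - I) - I) = 4 - (-6 - 2*I) = 4 + (6 + 2*I) = 10 + 2*I)
B(L) = 102 + 24*L (B(L) = -18 + 6*((10 + 2*L)*2) = -18 + 6*(20 + 4*L) = -18 + (120 + 24*L) = 102 + 24*L)
40 + 137*B(-4) = 40 + 137*(102 + 24*(-4)) = 40 + 137*(102 - 96) = 40 + 137*6 = 40 + 822 = 862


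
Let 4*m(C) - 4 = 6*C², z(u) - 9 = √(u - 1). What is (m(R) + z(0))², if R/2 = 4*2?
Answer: (394 + I)² ≈ 1.5524e+5 + 788.0*I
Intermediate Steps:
z(u) = 9 + √(-1 + u) (z(u) = 9 + √(u - 1) = 9 + √(-1 + u))
R = 16 (R = 2*(4*2) = 2*8 = 16)
m(C) = 1 + 3*C²/2 (m(C) = 1 + (6*C²)/4 = 1 + 3*C²/2)
(m(R) + z(0))² = ((1 + (3/2)*16²) + (9 + √(-1 + 0)))² = ((1 + (3/2)*256) + (9 + √(-1)))² = ((1 + 384) + (9 + I))² = (385 + (9 + I))² = (394 + I)²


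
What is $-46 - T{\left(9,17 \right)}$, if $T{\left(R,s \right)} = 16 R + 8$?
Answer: $-198$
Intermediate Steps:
$T{\left(R,s \right)} = 8 + 16 R$
$-46 - T{\left(9,17 \right)} = -46 - \left(8 + 16 \cdot 9\right) = -46 - \left(8 + 144\right) = -46 - 152 = -198$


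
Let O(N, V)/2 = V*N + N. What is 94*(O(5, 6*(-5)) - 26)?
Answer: -29704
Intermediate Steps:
O(N, V) = 2*N + 2*N*V (O(N, V) = 2*(V*N + N) = 2*(N*V + N) = 2*(N + N*V) = 2*N + 2*N*V)
94*(O(5, 6*(-5)) - 26) = 94*(2*5*(1 + 6*(-5)) - 26) = 94*(2*5*(1 - 30) - 26) = 94*(2*5*(-29) - 26) = 94*(-290 - 26) = 94*(-316) = -29704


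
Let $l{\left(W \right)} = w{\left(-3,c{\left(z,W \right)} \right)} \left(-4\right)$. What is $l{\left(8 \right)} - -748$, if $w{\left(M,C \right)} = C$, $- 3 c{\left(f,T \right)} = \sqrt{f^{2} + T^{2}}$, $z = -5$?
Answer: $748 + \frac{4 \sqrt{89}}{3} \approx 760.58$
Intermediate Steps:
$c{\left(f,T \right)} = - \frac{\sqrt{T^{2} + f^{2}}}{3}$ ($c{\left(f,T \right)} = - \frac{\sqrt{f^{2} + T^{2}}}{3} = - \frac{\sqrt{T^{2} + f^{2}}}{3}$)
$l{\left(W \right)} = \frac{4 \sqrt{25 + W^{2}}}{3}$ ($l{\left(W \right)} = - \frac{\sqrt{W^{2} + \left(-5\right)^{2}}}{3} \left(-4\right) = - \frac{\sqrt{W^{2} + 25}}{3} \left(-4\right) = - \frac{\sqrt{25 + W^{2}}}{3} \left(-4\right) = \frac{4 \sqrt{25 + W^{2}}}{3}$)
$l{\left(8 \right)} - -748 = \frac{4 \sqrt{25 + 8^{2}}}{3} - -748 = \frac{4 \sqrt{25 + 64}}{3} + 748 = \frac{4 \sqrt{89}}{3} + 748 = 748 + \frac{4 \sqrt{89}}{3}$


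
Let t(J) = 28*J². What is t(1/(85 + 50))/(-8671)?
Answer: -28/158028975 ≈ -1.7718e-7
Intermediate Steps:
t(1/(85 + 50))/(-8671) = (28*(1/(85 + 50))²)/(-8671) = (28*(1/135)²)*(-1/8671) = (28*(1/18225))*(-1/8671) = (28/18225)*(-1/8671) = -28/158028975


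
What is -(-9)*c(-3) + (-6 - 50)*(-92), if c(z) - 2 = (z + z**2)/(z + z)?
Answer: 5161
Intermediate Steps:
c(z) = 2 + (z + z**2)/(2*z) (c(z) = 2 + (z + z**2)/(z + z) = 2 + (z + z**2)/((2*z)) = 2 + (z + z**2)*(1/(2*z)) = 2 + (z + z**2)/(2*z))
-(-9)*c(-3) + (-6 - 50)*(-92) = -(-9)*(5/2 + (1/2)*(-3)) + (-6 - 50)*(-92) = -(-9)*(5/2 - 3/2) - 56*(-92) = -(-9) + 5152 = -9*(-1) + 5152 = 9 + 5152 = 5161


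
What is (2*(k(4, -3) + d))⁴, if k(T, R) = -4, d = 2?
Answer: 256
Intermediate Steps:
(2*(k(4, -3) + d))⁴ = (2*(-4 + 2))⁴ = (2*(-2))⁴ = (-4)⁴ = 256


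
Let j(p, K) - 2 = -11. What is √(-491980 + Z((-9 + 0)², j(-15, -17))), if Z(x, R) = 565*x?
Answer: I*√446215 ≈ 667.99*I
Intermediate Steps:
j(p, K) = -9 (j(p, K) = 2 - 11 = -9)
√(-491980 + Z((-9 + 0)², j(-15, -17))) = √(-491980 + 565*(-9 + 0)²) = √(-491980 + 565*(-9)²) = √(-491980 + 565*81) = √(-491980 + 45765) = √(-446215) = I*√446215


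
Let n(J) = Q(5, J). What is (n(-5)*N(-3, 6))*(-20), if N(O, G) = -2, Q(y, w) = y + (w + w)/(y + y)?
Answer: 160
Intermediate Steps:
Q(y, w) = y + w/y (Q(y, w) = y + (2*w)/((2*y)) = y + (2*w)*(1/(2*y)) = y + w/y)
n(J) = 5 + J/5
(n(-5)*N(-3, 6))*(-20) = ((5 + (⅕)*(-5))*(-2))*(-20) = ((5 - 1)*(-2))*(-20) = (4*(-2))*(-20) = -8*(-20) = 160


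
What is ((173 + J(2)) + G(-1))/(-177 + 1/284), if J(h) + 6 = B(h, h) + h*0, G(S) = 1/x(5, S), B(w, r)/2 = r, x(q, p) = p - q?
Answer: -145550/150801 ≈ -0.96518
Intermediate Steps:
B(w, r) = 2*r
G(S) = 1/(-5 + S) (G(S) = 1/(S - 1*5) = 1/(S - 5) = 1/(-5 + S))
J(h) = -6 + 2*h (J(h) = -6 + (2*h + h*0) = -6 + (2*h + 0) = -6 + 2*h)
((173 + J(2)) + G(-1))/(-177 + 1/284) = ((173 + (-6 + 2*2)) + 1/(-5 - 1))/(-177 + 1/284) = ((173 + (-6 + 4)) + 1/(-6))/(-177 + 1/284) = ((173 - 2) - ⅙)/(-50267/284) = (171 - ⅙)*(-284/50267) = (1025/6)*(-284/50267) = -145550/150801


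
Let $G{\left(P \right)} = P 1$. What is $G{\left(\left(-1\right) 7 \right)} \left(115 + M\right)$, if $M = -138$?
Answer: $161$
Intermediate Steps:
$G{\left(P \right)} = P$
$G{\left(\left(-1\right) 7 \right)} \left(115 + M\right) = \left(-1\right) 7 \left(115 - 138\right) = \left(-7\right) \left(-23\right) = 161$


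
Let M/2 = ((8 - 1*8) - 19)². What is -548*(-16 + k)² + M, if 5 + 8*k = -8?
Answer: -2712145/16 ≈ -1.6951e+5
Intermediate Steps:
k = -13/8 (k = -5/8 + (⅛)*(-8) = -5/8 - 1 = -13/8 ≈ -1.6250)
M = 722 (M = 2*((8 - 1*8) - 19)² = 2*((8 - 8) - 19)² = 2*(0 - 19)² = 2*(-19)² = 2*361 = 722)
-548*(-16 + k)² + M = -548*(-16 - 13/8)² + 722 = -548*(-141/8)² + 722 = -548*19881/64 + 722 = -2723697/16 + 722 = -2712145/16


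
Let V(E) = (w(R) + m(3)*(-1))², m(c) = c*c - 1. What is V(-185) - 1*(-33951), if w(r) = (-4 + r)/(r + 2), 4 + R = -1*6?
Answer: 543841/16 ≈ 33990.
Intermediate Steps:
m(c) = -1 + c² (m(c) = c² - 1 = -1 + c²)
R = -10 (R = -4 - 1*6 = -4 - 6 = -10)
w(r) = (-4 + r)/(2 + r)
V(E) = 625/16 (V(E) = ((-4 - 10)/(2 - 10) + (-1 + 3²)*(-1))² = (-14/(-8) + (-1 + 9)*(-1))² = (-⅛*(-14) + 8*(-1))² = (7/4 - 8)² = (-25/4)² = 625/16)
V(-185) - 1*(-33951) = 625/16 - 1*(-33951) = 625/16 + 33951 = 543841/16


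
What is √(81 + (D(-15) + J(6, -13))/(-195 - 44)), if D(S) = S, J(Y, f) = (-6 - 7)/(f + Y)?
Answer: √226867165/1673 ≈ 9.0031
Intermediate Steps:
J(Y, f) = -13/(Y + f)
√(81 + (D(-15) + J(6, -13))/(-195 - 44)) = √(81 + (-15 - 13/(6 - 13))/(-195 - 44)) = √(81 + (-15 - 13/(-7))/(-239)) = √(81 + (-15 - 13*(-⅐))*(-1/239)) = √(81 + (-15 + 13/7)*(-1/239)) = √(81 - 92/7*(-1/239)) = √(81 + 92/1673) = √(135605/1673) = √226867165/1673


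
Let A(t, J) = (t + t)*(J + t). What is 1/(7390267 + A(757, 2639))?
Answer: 1/12531811 ≈ 7.9797e-8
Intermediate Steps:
A(t, J) = 2*t*(J + t) (A(t, J) = (2*t)*(J + t) = 2*t*(J + t))
1/(7390267 + A(757, 2639)) = 1/(7390267 + 2*757*(2639 + 757)) = 1/(7390267 + 2*757*3396) = 1/(7390267 + 5141544) = 1/12531811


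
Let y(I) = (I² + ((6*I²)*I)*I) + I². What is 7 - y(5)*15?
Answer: -56993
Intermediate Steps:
y(I) = 2*I² + 6*I⁴ (y(I) = (I² + (6*I³)*I) + I² = (I² + 6*I⁴) + I² = 2*I² + 6*I⁴)
7 - y(5)*15 = 7 - 5²*(2 + 6*5²)*15 = 7 - 25*(2 + 6*25)*15 = 7 - 25*(2 + 150)*15 = 7 - 25*152*15 = 7 - 1*3800*15 = 7 - 3800*15 = 7 - 57000 = -56993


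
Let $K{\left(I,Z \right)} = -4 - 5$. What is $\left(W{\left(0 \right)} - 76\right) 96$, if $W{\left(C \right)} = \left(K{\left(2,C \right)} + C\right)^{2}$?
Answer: $480$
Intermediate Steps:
$K{\left(I,Z \right)} = -9$
$W{\left(C \right)} = \left(-9 + C\right)^{2}$
$\left(W{\left(0 \right)} - 76\right) 96 = \left(\left(-9 + 0\right)^{2} - 76\right) 96 = \left(\left(-9\right)^{2} - 76\right) 96 = \left(81 - 76\right) 96 = 5 \cdot 96 = 480$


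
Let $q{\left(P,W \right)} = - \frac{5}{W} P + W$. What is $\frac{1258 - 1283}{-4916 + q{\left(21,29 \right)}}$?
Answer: $\frac{725}{141828} \approx 0.0051118$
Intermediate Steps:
$q{\left(P,W \right)} = W - \frac{5 P}{W}$ ($q{\left(P,W \right)} = - \frac{5 P}{W} + W = W - \frac{5 P}{W}$)
$\frac{1258 - 1283}{-4916 + q{\left(21,29 \right)}} = \frac{1258 - 1283}{-4916 + \left(29 - \frac{105}{29}\right)} = - \frac{25}{-4916 + \left(29 - 105 \cdot \frac{1}{29}\right)} = - \frac{25}{-4916 + \left(29 - \frac{105}{29}\right)} = - \frac{25}{-4916 + \frac{736}{29}} = - \frac{25}{- \frac{141828}{29}} = \left(-25\right) \left(- \frac{29}{141828}\right) = \frac{725}{141828}$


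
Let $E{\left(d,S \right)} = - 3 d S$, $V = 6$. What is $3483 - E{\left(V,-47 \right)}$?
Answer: $2637$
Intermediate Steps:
$E{\left(d,S \right)} = - 3 S d$
$3483 - E{\left(V,-47 \right)} = 3483 - \left(-3\right) \left(-47\right) 6 = 3483 - 846 = 2637$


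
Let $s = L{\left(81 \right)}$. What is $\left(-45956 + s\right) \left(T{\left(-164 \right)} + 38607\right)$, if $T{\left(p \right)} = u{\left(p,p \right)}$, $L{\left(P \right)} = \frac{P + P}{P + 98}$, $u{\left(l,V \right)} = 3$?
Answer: $- \frac{317604392820}{179} \approx -1.7743 \cdot 10^{9}$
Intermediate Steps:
$L{\left(P \right)} = \frac{2 P}{98 + P}$
$s = \frac{162}{179}$ ($s = 2 \cdot 81 \frac{1}{98 + 81} = 2 \cdot 81 \cdot \frac{1}{179} = \frac{162}{179} \approx 0.90503$)
$T{\left(p \right)} = 3$
$\left(-45956 + s\right) \left(T{\left(-164 \right)} + 38607\right) = \left(-45956 + \frac{162}{179}\right) \left(3 + 38607\right) = \left(- \frac{8225962}{179}\right) 38610 = - \frac{317604392820}{179}$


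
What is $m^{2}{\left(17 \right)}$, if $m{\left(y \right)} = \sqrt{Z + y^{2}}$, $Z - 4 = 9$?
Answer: $302$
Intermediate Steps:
$Z = 13$ ($Z = 4 + 9 = 13$)
$m{\left(y \right)} = \sqrt{13 + y^{2}}$
$m^{2}{\left(17 \right)} = \left(\sqrt{13 + 17^{2}}\right)^{2} = \left(\sqrt{13 + 289}\right)^{2} = \left(\sqrt{302}\right)^{2} = 302$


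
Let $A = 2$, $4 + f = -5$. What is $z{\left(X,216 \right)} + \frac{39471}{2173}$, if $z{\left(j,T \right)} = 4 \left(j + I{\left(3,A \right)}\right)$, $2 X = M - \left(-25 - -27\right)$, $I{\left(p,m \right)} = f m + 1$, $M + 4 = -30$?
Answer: $- \frac{264749}{2173} \approx -121.84$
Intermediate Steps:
$M = -34$ ($M = -4 - 30 = -34$)
$f = -9$ ($f = -4 - 5 = -9$)
$I{\left(p,m \right)} = 1 - 9 m$ ($I{\left(p,m \right)} = - 9 m + 1 = 1 - 9 m$)
$X = -18$ ($X = \frac{-34 - \left(-25 - -27\right)}{2} = \frac{-34 - \left(-25 + 27\right)}{2} = \frac{-34 - 2}{2} = \frac{1}{2} \left(-36\right) = -18$)
$z{\left(j,T \right)} = -68 + 4 j$ ($z{\left(j,T \right)} = 4 \left(j + \left(1 - 18\right)\right) = 4 \left(j - 17\right) = 4 \left(-17 + j\right) = -68 + 4 j$)
$z{\left(X,216 \right)} + \frac{39471}{2173} = \left(-68 + 4 \left(-18\right)\right) + \frac{39471}{2173} = \left(-68 - 72\right) + 39471 \cdot \frac{1}{2173} = -140 + \frac{39471}{2173} = - \frac{264749}{2173}$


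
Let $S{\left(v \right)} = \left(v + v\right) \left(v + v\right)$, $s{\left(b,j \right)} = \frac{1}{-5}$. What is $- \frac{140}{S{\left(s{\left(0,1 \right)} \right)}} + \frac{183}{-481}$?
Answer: $- \frac{421058}{481} \approx -875.38$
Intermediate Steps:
$s{\left(b,j \right)} = - \frac{1}{5}$
$S{\left(v \right)} = 4 v^{2}$ ($S{\left(v \right)} = 2 v 2 v = 4 v^{2}$)
$- \frac{140}{S{\left(s{\left(0,1 \right)} \right)}} + \frac{183}{-481} = - \frac{140}{4 \left(- \frac{1}{5}\right)^{2}} + \frac{183}{-481} = - \frac{140}{4 \cdot \frac{1}{25}} + 183 \left(- \frac{1}{481}\right) = - \frac{140}{\frac{4}{25}} - \frac{183}{481} = \left(-140\right) \frac{25}{4} - \frac{183}{481} = -875 - \frac{183}{481} = - \frac{421058}{481}$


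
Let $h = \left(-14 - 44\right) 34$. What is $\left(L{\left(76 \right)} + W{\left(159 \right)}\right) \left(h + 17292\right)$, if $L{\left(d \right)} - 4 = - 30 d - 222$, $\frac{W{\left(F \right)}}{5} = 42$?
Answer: $-35052160$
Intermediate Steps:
$W{\left(F \right)} = 210$ ($W{\left(F \right)} = 5 \cdot 42 = 210$)
$L{\left(d \right)} = -218 - 30 d$ ($L{\left(d \right)} = 4 - \left(222 + 30 d\right) = -218 - 30 d$)
$h = -1972$ ($h = \left(-14 - 44\right) 34 = \left(-58\right) 34 = -1972$)
$\left(L{\left(76 \right)} + W{\left(159 \right)}\right) \left(h + 17292\right) = \left(\left(-218 - 2280\right) + 210\right) \left(-1972 + 17292\right) = \left(\left(-218 - 2280\right) + 210\right) 15320 = \left(-2498 + 210\right) 15320 = \left(-2288\right) 15320 = -35052160$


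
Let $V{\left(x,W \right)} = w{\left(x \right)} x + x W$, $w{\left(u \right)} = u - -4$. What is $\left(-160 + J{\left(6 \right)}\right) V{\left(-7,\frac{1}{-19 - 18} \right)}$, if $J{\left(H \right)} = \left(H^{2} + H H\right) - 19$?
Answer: $- \frac{83888}{37} \approx -2267.2$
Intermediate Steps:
$w{\left(u \right)} = 4 + u$ ($w{\left(u \right)} = u + 4 = 4 + u$)
$V{\left(x,W \right)} = W x + x \left(4 + x\right)$ ($V{\left(x,W \right)} = \left(4 + x\right) x + x W = x \left(4 + x\right) + W x = W x + x \left(4 + x\right)$)
$J{\left(H \right)} = -19 + 2 H^{2}$ ($J{\left(H \right)} = \left(H^{2} + H^{2}\right) - 19 = 2 H^{2} - 19 = -19 + 2 H^{2}$)
$\left(-160 + J{\left(6 \right)}\right) V{\left(-7,\frac{1}{-19 - 18} \right)} = \left(-160 - \left(19 - 2 \cdot 6^{2}\right)\right) \left(- 7 \left(4 + \frac{1}{-19 - 18} - 7\right)\right) = \left(-160 + \left(-19 + 2 \cdot 36\right)\right) \left(- 7 \left(4 + \frac{1}{-37} - 7\right)\right) = \left(-160 + \left(-19 + 72\right)\right) \left(- 7 \left(4 - \frac{1}{37} - 7\right)\right) = \left(-160 + 53\right) \left(\left(-7\right) \left(- \frac{112}{37}\right)\right) = \left(-107\right) \frac{784}{37} = - \frac{83888}{37}$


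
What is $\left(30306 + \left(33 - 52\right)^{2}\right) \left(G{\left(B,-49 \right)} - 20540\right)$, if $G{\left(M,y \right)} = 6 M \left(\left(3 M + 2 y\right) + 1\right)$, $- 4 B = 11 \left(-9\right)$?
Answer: $- \frac{5868038449}{8} \approx -7.335 \cdot 10^{8}$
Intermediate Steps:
$B = \frac{99}{4}$ ($B = - \frac{11 \left(-9\right)}{4} = \left(- \frac{1}{4}\right) \left(-99\right) = \frac{99}{4} \approx 24.75$)
$G{\left(M,y \right)} = 6 M \left(1 + 2 y + 3 M\right)$ ($G{\left(M,y \right)} = 6 M \left(\left(2 y + 3 M\right) + 1\right) = 6 M \left(1 + 2 y + 3 M\right)$)
$\left(30306 + \left(33 - 52\right)^{2}\right) \left(G{\left(B,-49 \right)} - 20540\right) = \left(30306 + \left(33 - 52\right)^{2}\right) \left(6 \cdot \frac{99}{4} \left(1 + 2 \left(-49\right) + 3 \cdot \frac{99}{4}\right) - 20540\right) = \left(30306 + \left(-19\right)^{2}\right) \left(6 \cdot \frac{99}{4} \left(1 - 98 + \frac{297}{4}\right) - 20540\right) = \left(30306 + 361\right) \left(6 \cdot \frac{99}{4} \left(- \frac{91}{4}\right) - 20540\right) = 30667 \left(- \frac{27027}{8} - 20540\right) = 30667 \left(- \frac{191347}{8}\right) = - \frac{5868038449}{8}$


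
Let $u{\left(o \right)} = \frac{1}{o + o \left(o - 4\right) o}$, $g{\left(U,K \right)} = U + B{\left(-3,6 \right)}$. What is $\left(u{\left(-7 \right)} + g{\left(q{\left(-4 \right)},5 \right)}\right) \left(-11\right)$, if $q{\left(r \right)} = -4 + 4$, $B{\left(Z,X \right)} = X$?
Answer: $- \frac{36025}{546} \approx -65.98$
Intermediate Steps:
$q{\left(r \right)} = 0$
$g{\left(U,K \right)} = 6 + U$ ($g{\left(U,K \right)} = U + 6 = 6 + U$)
$u{\left(o \right)} = \frac{1}{o + o^{2} \left(-4 + o\right)}$ ($u{\left(o \right)} = \frac{1}{o + o \left(o - 4\right) o} = \frac{1}{o + o \left(-4 + o\right) o} = \frac{1}{o + o o \left(-4 + o\right)} = \frac{1}{o + o^{2} \left(-4 + o\right)}$)
$\left(u{\left(-7 \right)} + g{\left(q{\left(-4 \right)},5 \right)}\right) \left(-11\right) = \left(\frac{1}{\left(-7\right) \left(1 + \left(-7\right)^{2} - -28\right)} + \left(6 + 0\right)\right) \left(-11\right) = \left(- \frac{1}{7 \left(1 + 49 + 28\right)} + 6\right) \left(-11\right) = \left(- \frac{1}{7 \cdot 78} + 6\right) \left(-11\right) = \left(\left(- \frac{1}{7}\right) \frac{1}{78} + 6\right) \left(-11\right) = \left(- \frac{1}{546} + 6\right) \left(-11\right) = \frac{3275}{546} \left(-11\right) = - \frac{36025}{546}$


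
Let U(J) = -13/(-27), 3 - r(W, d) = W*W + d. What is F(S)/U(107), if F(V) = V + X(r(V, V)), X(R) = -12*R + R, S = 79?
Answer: 1878282/13 ≈ 1.4448e+5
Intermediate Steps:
r(W, d) = 3 - d - W**2 (r(W, d) = 3 - (W*W + d) = 3 - (W**2 + d) = 3 - (d + W**2) = 3 + (-d - W**2) = 3 - d - W**2)
X(R) = -11*R
F(V) = -33 + 11*V**2 + 12*V (F(V) = V - 11*(3 - V - V**2) = V + (-33 + 11*V + 11*V**2) = -33 + 11*V**2 + 12*V)
U(J) = 13/27 (U(J) = -13*(-1/27) = 13/27)
F(S)/U(107) = (-33 + 11*79**2 + 12*79)/(13/27) = (-33 + 11*6241 + 948)*(27/13) = (-33 + 68651 + 948)*(27/13) = 69566*(27/13) = 1878282/13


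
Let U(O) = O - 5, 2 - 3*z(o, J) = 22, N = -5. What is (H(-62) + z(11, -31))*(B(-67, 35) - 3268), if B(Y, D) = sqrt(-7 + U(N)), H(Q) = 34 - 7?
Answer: -199348/3 + 61*I*sqrt(17)/3 ≈ -66449.0 + 83.836*I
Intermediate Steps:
z(o, J) = -20/3 (z(o, J) = 2/3 - 1/3*22 = 2/3 - 22/3 = -20/3)
H(Q) = 27
U(O) = -5 + O
B(Y, D) = I*sqrt(17) (B(Y, D) = sqrt(-7 + (-5 - 5)) = sqrt(-7 - 10) = sqrt(-17) = I*sqrt(17))
(H(-62) + z(11, -31))*(B(-67, 35) - 3268) = (27 - 20/3)*(I*sqrt(17) - 3268) = 61*(-3268 + I*sqrt(17))/3 = -199348/3 + 61*I*sqrt(17)/3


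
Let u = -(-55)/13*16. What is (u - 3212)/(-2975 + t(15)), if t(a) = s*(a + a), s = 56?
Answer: 40876/16835 ≈ 2.4280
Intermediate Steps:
u = 880/13 (u = -(-55)/13*16 = -11*(-5/13)*16 = (55/13)*16 = 880/13 ≈ 67.692)
t(a) = 112*a (t(a) = 56*(a + a) = 56*(2*a) = 112*a)
(u - 3212)/(-2975 + t(15)) = (880/13 - 3212)/(-2975 + 112*15) = -40876/(13*(-2975 + 1680)) = -40876/13/(-1295) = -40876/13*(-1/1295) = 40876/16835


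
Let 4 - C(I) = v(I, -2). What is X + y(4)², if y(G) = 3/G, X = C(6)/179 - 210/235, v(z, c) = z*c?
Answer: -32539/134608 ≈ -0.24173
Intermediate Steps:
v(z, c) = c*z
C(I) = 4 + 2*I (C(I) = 4 - (-2)*I = 4 + 2*I)
X = -6766/8413 (X = (4 + 2*6)/179 - 210/235 = (4 + 12)*(1/179) - 210*1/235 = 16*(1/179) - 42/47 = 16/179 - 42/47 = -6766/8413 ≈ -0.80423)
X + y(4)² = -6766/8413 + (3/4)² = -6766/8413 + (3*(¼))² = -6766/8413 + (¾)² = -6766/8413 + 9/16 = -32539/134608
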